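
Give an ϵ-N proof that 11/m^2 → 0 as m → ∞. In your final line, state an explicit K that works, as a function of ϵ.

Let ϵ > 0. For m ≥ 1, |11/m^2 − 0| = 11/m^2.
11/m^2 < ϵ ⇔ m^2 > 11/ϵ ⇔ m > (11/ϵ)^{1/2}.
Take K = (11/ϵ)^{1/2}. Then m > K implies 11/m^2 < ϵ.

K = (11/ϵ)^{1/2}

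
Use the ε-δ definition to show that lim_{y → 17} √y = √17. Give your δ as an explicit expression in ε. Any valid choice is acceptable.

Let ε > 0 be given. We want δ > 0 such that 0 < |y − 17| < δ implies |√y − √17| < ε.
Rationalise: √y − √17 = (y − 17)/(√y + √17), so |√y − √17| = |y − 17|/(√y + √17).
Restrict δ ≤ 17 so that |y − 17| < 17 forces y > 0, and then √y + √17 > √17.
Hence |√y − √17| < |y − 17|/√17, which is < ε once |y − 17| < √17·ε.
Take δ = min(17, √17·ε). If 0 < |y − 17| < δ then y > 0 and |√y − √17| < |y − 17|/√17 < ε.

δ = min(17, √17·ε)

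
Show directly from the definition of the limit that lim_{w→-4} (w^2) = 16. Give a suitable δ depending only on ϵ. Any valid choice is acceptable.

Let ϵ > 0. We seek δ > 0 with 0 < |w + 4| < δ ⇒ |w^2 − 16| < ϵ.
Factor: w^2 − 16 = (w + 4)(w - 4), so |w^2 − 16| = |w + 4|·|w - 4|.
Restrict δ ≤ 1. Then |w + 4| < 1 gives |w| < 5, so by the triangle inequality |w - 4| ≤ 5 + 4 = 9.
Hence |w^2 − 16| ≤ 9|w + 4|, which is < ϵ once |w + 4| < ϵ/9.
Take δ = min(1, ϵ/9). If 0 < |w + 4| < δ then both bounds hold and |w^2 − 16| ≤ 9|w + 4| < 9·(ϵ/9) = ϵ.

δ = min(1, ϵ/9)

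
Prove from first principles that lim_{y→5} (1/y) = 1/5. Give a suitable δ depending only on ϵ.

δ = min(5/2, (25/2)ϵ)

Let ϵ > 0 be given. We seek δ > 0 such that 0 < |y − 5| < δ implies |1/y − (1/5)| < ϵ.
|1/y − (1/5)| = |5 − y|/(5·|y|) = |y − 5|/(5|y|).
Require δ ≤ 5/2 so that |y| > 5 − 5/2 = 5/2, hence 5|y| > 25/2.
Then |1/y − (1/5)| < |y − 5|/(25/2), which is < ϵ when |y − 5| < (25/2)ϵ.
Take δ = min(5/2, (25/2)ϵ). Then 0 < |y − 5| < δ gives both |y − 5| < 5/2 and |y − 5| < (25/2)ϵ, so |1/y − (1/5)| < ϵ.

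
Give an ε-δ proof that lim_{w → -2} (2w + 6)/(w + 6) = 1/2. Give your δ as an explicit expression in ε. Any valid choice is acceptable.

δ = min(2, (4/3)ε)

Let ε > 0. We want δ > 0 with 0 < |w + 2| < δ ⇒ |(2w + 6)/(w + 6) − (1/2)| < ε.
Combining over a common denominator, (2w + 6)/(w + 6) − (1/2) = [(2w + 6)·4 − 2·(w + 6)] / [4·(w + 6)] = 6(w + 2) / (4(w + 6)).
So |(2w + 6)/(w + 6) − (1/2)| = 6|w + 2| / (4·|w + 6|).
Restrict δ ≤ 2. Then |w + 2| < 2 gives |w + 6| = |(w + 2) + 4| ≥ 4 − 2 = 2.
Hence |(2w + 6)/(w + 6) − (1/2)| < 6|w + 2|/(4·2) = (3/4)|w + 2|, which is < ε once |w + 2| < (4/3)ε.
Take δ = min(2, (4/3)ε). Then 0 < |w + 2| < δ forces both bounds, so |(2w + 6)/(w + 6) − (1/2)| < ε.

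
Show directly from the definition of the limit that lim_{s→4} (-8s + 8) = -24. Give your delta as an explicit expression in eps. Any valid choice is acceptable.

Fix eps > 0. We need delta > 0 so that 0 < |s − 4| < delta implies |(-8s + 8) + 24| < eps.
Since (-8s + 8) + 24 = -8(s − 4), we have |(-8s + 8) + 24| = 8|s − 4|.
So 8|s − 4| < eps exactly when |s − 4| < eps/8.
Choosing delta = eps/8 gives |(-8s + 8) + 24| = 8|s − 4| < eps whenever |s − 4| < delta.

delta = eps/8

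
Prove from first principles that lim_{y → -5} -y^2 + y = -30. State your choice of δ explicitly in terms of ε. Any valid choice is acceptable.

Suppose ε > 0. We want δ > 0 such that 0 < |y + 5| < δ implies |(-y^2 + y) + 30| < ε.
(-y^2 + y) + 30 = -y^2 + y + 30 = (y + 5)(-y + 6).
So |(-y^2 + y) + 30| = |y + 5|·|-y + 6|.
Require δ ≤ 2. Then |y + 5| < 2 gives |y| < 7, and by the triangle inequality |-y + 6| ≤ 7 + 6 = 13.
Hence |(-y^2 + y) + 30| ≤ 13|y + 5| < ε provided |y + 5| < ε/13.
Choosing δ = min(2, ε/13) ensures both conditions, hence |(-y^2 + y) + 30| < ε.

δ = min(2, ε/13)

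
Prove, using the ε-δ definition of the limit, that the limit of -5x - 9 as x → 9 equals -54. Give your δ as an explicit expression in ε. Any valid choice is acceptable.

δ = ε/5

Suppose ε > 0. We need δ > 0 so that 0 < |x − 9| < δ implies |(-5x - 9) + 54| < ε.
Since (-5x - 9) + 54 = -5(x − 9), we have |(-5x - 9) + 54| = 5|x − 9|.
Thus it suffices that |x − 9| < ε/5.
Take δ = ε/5. If 0 < |x − 9| < δ then |(-5x - 9) + 54| = 5|x − 9| < 5·(ε/5) = ε.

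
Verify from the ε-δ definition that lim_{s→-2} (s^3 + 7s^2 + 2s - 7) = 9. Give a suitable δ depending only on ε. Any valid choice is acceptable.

Let ε > 0. We want δ > 0 such that 0 < |s + 2| < δ implies |(s^3 + 7s^2 + 2s - 7) − 9| < ε.
(s^3 + 7s^2 + 2s - 7) − 9 = s^3 + 7s^2 + 2s - 16 = (s + 2)(s^2 + 5s - 8).
So |(s^3 + 7s^2 + 2s - 7) − 9| = |s + 2|·|s^2 + 5s - 8|.
Require δ ≤ 1. Then |s + 2| < 1 gives |s| < 3, and by the triangle inequality |s^2 + 5s - 8| ≤ 3^2 + 5·3 + 8 = 32.
Hence |(s^3 + 7s^2 + 2s - 7) − 9| ≤ 32|s + 2| < ε provided |s + 2| < ε/32.
Choosing δ = min(1, ε/32) ensures both conditions, hence |(s^3 + 7s^2 + 2s - 7) − 9| < ε.

δ = min(1, ε/32)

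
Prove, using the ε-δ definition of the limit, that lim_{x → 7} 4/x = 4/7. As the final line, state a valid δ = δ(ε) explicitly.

δ = min(7/2, (49/8)ε)

Fix ε > 0. We seek δ > 0 such that 0 < |x − 7| < δ implies |4/x − (4/7)| < ε.
|4/x − (4/7)| = 4·|7 − x|/(7·|x|) = 4|x − 7|/(7|x|).
Require δ ≤ 7/2 so that |x| > 7 − 7/2 = 7/2, hence 7|x| > 49/2.
Then |4/x − (4/7)| < 4|x − 7|/(49/2), which is < ε when |x − 7| < (49/8)ε.
Take δ = min(7/2, (49/8)ε). Then 0 < |x − 7| < δ gives both |x − 7| < 7/2 and |x − 7| < (49/8)ε, so |4/x − (4/7)| < ε.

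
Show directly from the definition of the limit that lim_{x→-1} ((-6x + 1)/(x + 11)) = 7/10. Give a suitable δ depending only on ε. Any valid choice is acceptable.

Let ε > 0. We want δ > 0 with 0 < |x + 1| < δ ⇒ |(-6x + 1)/(x + 11) − (7/10)| < ε.
Combining over a common denominator, (-6x + 1)/(x + 11) − (7/10) = [(-6x + 1)·10 − 7·(x + 11)] / [10·(x + 11)] = -67(x + 1) / (10(x + 11)).
So |(-6x + 1)/(x + 11) − (7/10)| = 67|x + 1| / (10·|x + 11|).
Restrict δ ≤ 5. Then |x + 1| < 5 gives |x + 11| = |(x + 1) + 10| ≥ 10 − 5 = 5.
Hence |(-6x + 1)/(x + 11) − (7/10)| < 67|x + 1|/(10·5) = (67/50)|x + 1|, which is < ε once |x + 1| < (50/67)ε.
Take δ = min(5, (50/67)ε). Then 0 < |x + 1| < δ forces both bounds, so |(-6x + 1)/(x + 11) − (7/10)| < ε.

δ = min(5, (50/67)ε)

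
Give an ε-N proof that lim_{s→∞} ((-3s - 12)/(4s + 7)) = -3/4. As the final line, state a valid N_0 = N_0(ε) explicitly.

N_0 = (27/16)/ε

Fix ε > 0. We seek N_0 > 0 such that s > N_0 implies |(-3s - 12)/(4s + 7) + 3/4| < ε.
(-3s - 12)/(4s + 7) + 3/4 = (4(-3s - 12) − (-3)(4s + 7)) / (4(4s + 7)) = -27/(4(4s + 7)).
For s > 0 we have 4s + 7 > 4s, so |(-3s - 12)/(4s + 7) + 3/4| = 27/(4(4s + 7)) < 27/(4·4s) = (27/16)/s.
Thus |(-3s - 12)/(4s + 7) + 3/4| < ε whenever s > (27/16)/ε.
Take N_0 = (27/16)/ε. If s > N_0 then |(-3s - 12)/(4s + 7) + 3/4| < (27/16)/s < ε.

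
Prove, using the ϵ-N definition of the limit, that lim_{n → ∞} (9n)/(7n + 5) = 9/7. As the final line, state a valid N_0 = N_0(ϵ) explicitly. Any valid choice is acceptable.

Let ϵ > 0 be given. For n ≥ 1, |(9n)/(7n + 5) − (9/7)| = |-45|/(7(7n + 5)) = 45/(7(7n + 5)).
Since 7n + 5 ≥ 7n for n ≥ 1, this is ≤ 45/(7·7n) = (45/49)/n.
So |(9n)/(7n + 5) − (9/7)| < ϵ whenever n > (45/49)/ϵ.
Take N_0 = (45/49)/ϵ. If n > N_0 then |(9n)/(7n + 5) − (9/7)| ≤ (45/49)/n < ϵ.

N_0 = (45/49)/ϵ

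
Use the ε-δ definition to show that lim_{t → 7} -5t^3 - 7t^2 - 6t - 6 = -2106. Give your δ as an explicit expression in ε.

Suppose ε > 0. We want δ > 0 such that 0 < |t − 7| < δ implies |(-5t^3 - 7t^2 - 6t - 6) + 2106| < ε.
(-5t^3 - 7t^2 - 6t - 6) + 2106 = -5t^3 - 7t^2 - 6t + 2100 = (t − 7)(-5t^2 - 42t - 300).
So |(-5t^3 - 7t^2 - 6t - 6) + 2106| = |t − 7|·|-5t^2 - 42t - 300|.
Require δ ≤ 1. Then |t − 7| < 1 gives |t| < 8, and by the triangle inequality |-5t^2 - 42t - 300| ≤ 5·8^2 + 42·8 + 300 = 956.
Hence |(-5t^3 - 7t^2 - 6t - 6) + 2106| ≤ 956|t − 7| < ε provided |t − 7| < ε/956.
Choosing δ = min(1, ε/956) ensures both conditions, hence |(-5t^3 - 7t^2 - 6t - 6) + 2106| < ε.

δ = min(1, ε/956)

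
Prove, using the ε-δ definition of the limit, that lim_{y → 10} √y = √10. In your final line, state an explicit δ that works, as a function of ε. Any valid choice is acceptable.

δ = min(10, √10·ε)

Fix ε > 0. We want δ > 0 such that 0 < |y − 10| < δ implies |√y − √10| < ε.
Multiplying by the conjugate, |√y − √10| = |y − 10|/(√y + √10).
Restrict δ ≤ 10 so that |y − 10| < 10 forces y > 0, and then √y + √10 > √10.
Hence |√y − √10| < |y − 10|/√10, which is < ε once |y − 10| < √10·ε.
Take δ = min(10, √10·ε). If 0 < |y − 10| < δ then y > 0 and |√y − √10| < |y − 10|/√10 < ε.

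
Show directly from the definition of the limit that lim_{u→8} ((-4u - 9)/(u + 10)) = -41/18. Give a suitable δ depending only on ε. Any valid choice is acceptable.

δ = min(9, (162/31)ε)

Fix ε > 0. We want δ > 0 with 0 < |u − 8| < δ ⇒ |(-4u - 9)/(u + 10) + 41/18| < ε.
Combining over a common denominator, (-4u - 9)/(u + 10) + 41/18 = [(-4u - 9)·18 − (-41)·(u + 10)] / [18·(u + 10)] = -31(u − 8) / (18(u + 10)).
So |(-4u - 9)/(u + 10) + 41/18| = 31|u − 8| / (18·|u + 10|).
Restrict δ ≤ 9. Then |u − 8| < 9 gives |u + 10| = |(u − 8) + 18| ≥ 18 − 9 = 9.
Hence |(-4u - 9)/(u + 10) + 41/18| < 31|u − 8|/(18·9) = (31/162)|u − 8|, which is < ε once |u − 8| < (162/31)ε.
Take δ = min(9, (162/31)ε). Then 0 < |u − 8| < δ forces both bounds, so |(-4u - 9)/(u + 10) + 41/18| < ε.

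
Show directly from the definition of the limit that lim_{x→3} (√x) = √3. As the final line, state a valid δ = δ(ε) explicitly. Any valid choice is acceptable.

δ = min(3, √3·ε)

Let ε > 0. We want δ > 0 such that 0 < |x − 3| < δ implies |√x − √3| < ε.
Rationalise: √x − √3 = (x − 3)/(√x + √3), so |√x − √3| = |x − 3|/(√x + √3).
Restrict δ ≤ 3 so that |x − 3| < 3 forces x > 0, and then √x + √3 > √3.
Hence |√x − √3| < |x − 3|/√3, which is < ε once |x − 3| < √3·ε.
Take δ = min(3, √3·ε). If 0 < |x − 3| < δ then x > 0 and |√x − √3| < |x − 3|/√3 < ε.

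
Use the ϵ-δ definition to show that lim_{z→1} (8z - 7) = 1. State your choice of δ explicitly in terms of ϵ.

δ = ϵ/8

Let ϵ > 0. We need δ > 0 so that 0 < |z − 1| < δ implies |(8z - 7) − 1| < ϵ.
|(8z - 7) − 1| = |8z - 8| = 8|z − 1|.
So 8|z − 1| < ϵ exactly when |z − 1| < ϵ/8.
Choosing δ = ϵ/8 gives |(8z - 7) − 1| = 8|z − 1| < ϵ whenever |z − 1| < δ.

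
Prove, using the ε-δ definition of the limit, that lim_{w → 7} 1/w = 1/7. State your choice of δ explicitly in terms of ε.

Let ε > 0 be given. We seek δ > 0 such that 0 < |w − 7| < δ implies |1/w − (1/7)| < ε.
|1/w − (1/7)| = |7 − w|/(7·|w|) = |w − 7|/(7|w|).
Restrict δ ≤ 7/2. Then |w − 7| < 7/2 gives |w| > 7/2, so 7|w| > 49/2.
Then |1/w − (1/7)| < |w − 7|/(49/2), which is < ε when |w − 7| < (49/2)ε.
Take δ = min(7/2, (49/2)ε). Then 0 < |w − 7| < δ gives both |w − 7| < 7/2 and |w − 7| < (49/2)ε, so |1/w − (1/7)| < ε.

δ = min(7/2, (49/2)ε)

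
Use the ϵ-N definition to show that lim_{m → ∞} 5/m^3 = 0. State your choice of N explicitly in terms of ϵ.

N = (5/ϵ)^{1/3}

Let ϵ > 0 be given. For m ≥ 1, |5/m^3 − 0| = 5/m^3.
5/m^3 < ϵ ⇔ m^3 > 5/ϵ ⇔ m > (5/ϵ)^{1/3}.
Take N = (5/ϵ)^{1/3}. Then m > N implies 5/m^3 < ϵ.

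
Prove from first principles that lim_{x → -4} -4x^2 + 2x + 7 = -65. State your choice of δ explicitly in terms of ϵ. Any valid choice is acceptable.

Let ϵ > 0. We want δ > 0 such that 0 < |x + 4| < δ implies |(-4x^2 + 2x + 7) + 65| < ϵ.
(-4x^2 + 2x + 7) + 65 = -4x^2 + 2x + 72 = (x + 4)(-4x + 18).
So |(-4x^2 + 2x + 7) + 65| = |x + 4|·|-4x + 18|.
Require δ ≤ 1. Then |x + 4| < 1 gives |x| < 5, and by the triangle inequality |-4x + 18| ≤ 4·5 + 18 = 38.
Hence |(-4x^2 + 2x + 7) + 65| ≤ 38|x + 4| < ϵ provided |x + 4| < ϵ/38.
Choosing δ = min(1, ϵ/38) ensures both conditions, hence |(-4x^2 + 2x + 7) + 65| < ϵ.

δ = min(1, ϵ/38)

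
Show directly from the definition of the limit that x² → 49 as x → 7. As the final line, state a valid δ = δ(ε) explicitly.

δ = min(1, ε/15)

Fix ε > 0. We seek δ > 0 with 0 < |x − 7| < δ ⇒ |x² − 49| < ε.
Factor: x² − 49 = (x − 7)(x + 7), so |x² − 49| = |x − 7|·|x + 7|.
Restrict δ ≤ 1. Then |x − 7| < 1 gives |x| < 8, so by the triangle inequality |x + 7| ≤ 8 + 7 = 15.
Hence |x² − 49| ≤ 15|x − 7|, which is < ε once |x − 7| < ε/15.
Take δ = min(1, ε/15). If 0 < |x − 7| < δ then both bounds hold and |x² − 49| ≤ 15|x − 7| < 15·(ε/15) = ε.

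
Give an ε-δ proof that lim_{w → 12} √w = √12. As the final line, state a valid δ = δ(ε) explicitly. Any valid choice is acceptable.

δ = min(12, √12·ε)

Let ε > 0. We want δ > 0 such that 0 < |w − 12| < δ implies |√w − √12| < ε.
Multiplying by the conjugate, |√w − √12| = |w − 12|/(√w + √12).
Restrict δ ≤ 12 so that |w − 12| < 12 forces w > 0, and then √w + √12 > √12.
Hence |√w − √12| < |w − 12|/√12, which is < ε once |w − 12| < √12·ε.
Take δ = min(12, √12·ε). If 0 < |w − 12| < δ then w > 0 and |√w − √12| < |w − 12|/√12 < ε.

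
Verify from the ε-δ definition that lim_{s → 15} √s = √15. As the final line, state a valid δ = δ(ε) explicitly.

δ = min(15, √15·ε)

Suppose ε > 0. We want δ > 0 such that 0 < |s − 15| < δ implies |√s − √15| < ε.
Multiplying by the conjugate, |√s − √15| = |s − 15|/(√s + √15).
Restrict δ ≤ 15 so that |s − 15| < 15 forces s > 0, and then √s + √15 > √15.
Hence |√s − √15| < |s − 15|/√15, which is < ε once |s − 15| < √15·ε.
Take δ = min(15, √15·ε). If 0 < |s − 15| < δ then s > 0 and |√s − √15| < |s − 15|/√15 < ε.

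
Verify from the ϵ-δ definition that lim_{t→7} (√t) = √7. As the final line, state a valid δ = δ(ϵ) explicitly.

δ = min(7, √7·ϵ)

Let ϵ > 0. We want δ > 0 such that 0 < |t − 7| < δ implies |√t − √7| < ϵ.
Rationalise: √t − √7 = (t − 7)/(√t + √7), so |√t − √7| = |t − 7|/(√t + √7).
Restrict δ ≤ 7 so that |t − 7| < 7 forces t > 0, and then √t + √7 > √7.
Hence |√t − √7| < |t − 7|/√7, which is < ϵ once |t − 7| < √7·ϵ.
Take δ = min(7, √7·ϵ). If 0 < |t − 7| < δ then t > 0 and |√t − √7| < |t − 7|/√7 < ϵ.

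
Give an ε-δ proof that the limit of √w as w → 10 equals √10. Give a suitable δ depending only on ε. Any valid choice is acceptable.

δ = min(10, √10·ε)

Fix ε > 0. We want δ > 0 such that 0 < |w − 10| < δ implies |√w − √10| < ε.
Multiplying by the conjugate, |√w − √10| = |w − 10|/(√w + √10).
Restrict δ ≤ 10 so that |w − 10| < 10 forces w > 0, and then √w + √10 > √10.
Hence |√w − √10| < |w − 10|/√10, which is < ε once |w − 10| < √10·ε.
Take δ = min(10, √10·ε). If 0 < |w − 10| < δ then w > 0 and |√w − √10| < |w − 10|/√10 < ε.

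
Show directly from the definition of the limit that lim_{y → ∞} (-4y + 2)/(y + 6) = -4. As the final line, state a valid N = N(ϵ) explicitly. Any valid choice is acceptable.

Suppose ϵ > 0. We seek N > 0 such that y > N implies |(-4y + 2)/(y + 6) + 4| < ϵ.
(-4y + 2)/(y + 6) + 4 = ((-4y + 2) − (-4)(y + 6)) / ((y + 6)) = 26/((y + 6)).
For y > 0 we have y + 6 > y, so |(-4y + 2)/(y + 6) + 4| = 26/((y + 6)) < 26/(y) = 26/y.
Thus |(-4y + 2)/(y + 6) + 4| < ϵ whenever y > 26/ϵ.
Take N = 26/ϵ. If y > N then |(-4y + 2)/(y + 6) + 4| < 26/y < ϵ.

N = 26/ϵ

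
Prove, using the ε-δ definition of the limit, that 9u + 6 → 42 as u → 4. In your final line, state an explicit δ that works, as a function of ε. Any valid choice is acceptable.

δ = ε/9

Let ε > 0 be given. We need δ > 0 so that 0 < |u − 4| < δ implies |(9u + 6) − 42| < ε.
|(9u + 6) − 42| = |9u - 36| = 9|u − 4|.
Thus it suffices that |u − 4| < ε/9.
Take δ = ε/9. If 0 < |u − 4| < δ then |(9u + 6) − 42| = 9|u − 4| < 9·(ε/9) = ε.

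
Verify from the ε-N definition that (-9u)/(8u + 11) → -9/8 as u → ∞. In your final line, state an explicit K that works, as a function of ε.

Fix ε > 0. We seek K > 0 such that u > K implies |(-9u)/(8u + 11) + 9/8| < ε.
(-9u)/(8u + 11) + 9/8 = (8(-9u) − (-9)(8u + 11)) / (8(8u + 11)) = 99/(8(8u + 11)).
For u > 0 we have 8u + 11 > 8u, so |(-9u)/(8u + 11) + 9/8| = 99/(8(8u + 11)) < 99/(8·8u) = (99/64)/u.
Thus |(-9u)/(8u + 11) + 9/8| < ε whenever u > (99/64)/ε.
Take K = (99/64)/ε. If u > K then |(-9u)/(8u + 11) + 9/8| < (99/64)/u < ε.

K = (99/64)/ε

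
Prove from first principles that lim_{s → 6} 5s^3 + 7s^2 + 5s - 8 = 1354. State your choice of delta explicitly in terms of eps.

Fix eps > 0. We want delta > 0 such that 0 < |s − 6| < delta implies |(5s^3 + 7s^2 + 5s - 8) − 1354| < eps.
(5s^3 + 7s^2 + 5s - 8) − 1354 = 5s^3 + 7s^2 + 5s - 1362 = (s − 6)(5s^2 + 37s + 227).
So |(5s^3 + 7s^2 + 5s - 8) − 1354| = |s − 6|·|5s^2 + 37s + 227|.
Assume first that |s − 6| < 1, so |s| < 7. Then |5s^2 + 37s + 227| ≤ 5·7^2 + 37·7 + 227 = 731.
Hence |(5s^3 + 7s^2 + 5s - 8) − 1354| ≤ 731|s − 6| < eps provided |s − 6| < eps/731.
Take delta = min(1, eps/731). Then 0 < |s − 6| < delta gives both |s − 6| < 1 and |s − 6| < eps/731, so |(5s^3 + 7s^2 + 5s - 8) − 1354| < eps.

delta = min(1, eps/731)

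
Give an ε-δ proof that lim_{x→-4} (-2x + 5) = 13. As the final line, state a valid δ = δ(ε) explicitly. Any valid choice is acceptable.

Let ε > 0. We need δ > 0 so that 0 < |x + 4| < δ implies |(-2x + 5) − 13| < ε.
|(-2x + 5) − 13| = |-2x - 8| = 2|x + 4|.
So 2|x + 4| < ε exactly when |x + 4| < ε/2.
Choosing δ = ε/2 gives |(-2x + 5) − 13| = 2|x + 4| < ε whenever |x + 4| < δ.

δ = ε/2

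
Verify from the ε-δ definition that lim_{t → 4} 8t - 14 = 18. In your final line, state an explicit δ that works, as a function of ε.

Fix ε > 0. We need δ > 0 so that 0 < |t − 4| < δ implies |(8t - 14) − 18| < ε.
Since (8t - 14) − 18 = 8(t − 4), we have |(8t - 14) − 18| = 8|t − 4|.
So 8|t − 4| < ε exactly when |t − 4| < ε/8.
Take δ = ε/8. If 0 < |t − 4| < δ then |(8t - 14) − 18| = 8|t − 4| < 8·(ε/8) = ε.

δ = ε/8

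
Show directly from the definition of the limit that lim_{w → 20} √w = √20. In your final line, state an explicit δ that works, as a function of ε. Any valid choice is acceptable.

δ = min(20, √20·ε)

Let ε > 0 be given. We want δ > 0 such that 0 < |w − 20| < δ implies |√w − √20| < ε.
Multiplying by the conjugate, |√w − √20| = |w − 20|/(√w + √20).
Restrict δ ≤ 20 so that |w − 20| < 20 forces w > 0, and then √w + √20 > √20.
Hence |√w − √20| < |w − 20|/√20, which is < ε once |w − 20| < √20·ε.
Take δ = min(20, √20·ε). If 0 < |w − 20| < δ then w > 0 and |√w − √20| < |w − 20|/√20 < ε.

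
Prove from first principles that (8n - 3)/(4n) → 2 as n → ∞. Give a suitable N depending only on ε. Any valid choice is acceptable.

N = (3/4)/ε

Let ε > 0 be given. For n ≥ 1, |(8n - 3)/(4n) − 2| = |-12|/(4(4n)) = 12/(4(4n)).
Since 4n ≥ 4n for n ≥ 1, this is ≤ 12/(4·4n) = (3/4)/n.
So |(8n - 3)/(4n) − 2| < ε whenever n > (3/4)/ε.
Take N = (3/4)/ε. If n > N then |(8n - 3)/(4n) − 2| ≤ (3/4)/n < ε.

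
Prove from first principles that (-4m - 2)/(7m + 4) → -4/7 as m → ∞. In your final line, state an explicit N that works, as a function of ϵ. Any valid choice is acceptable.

Suppose ϵ > 0. For m ≥ 1, |(-4m - 2)/(7m + 4) + 4/7| = |2|/(7(7m + 4)) = 2/(7(7m + 4)).
Since 7m + 4 ≥ 7m for m ≥ 1, this is ≤ 2/(7·7m) = (2/49)/m.
So |(-4m - 2)/(7m + 4) + 4/7| < ϵ whenever m > (2/49)/ϵ.
Take N = (2/49)/ϵ. If m > N then |(-4m - 2)/(7m + 4) + 4/7| ≤ (2/49)/m < ϵ.

N = (2/49)/ϵ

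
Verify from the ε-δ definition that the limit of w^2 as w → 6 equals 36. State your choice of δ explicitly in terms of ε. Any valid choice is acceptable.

δ = min(2, ε/14)

Let ε > 0 be given. We seek δ > 0 with 0 < |w − 6| < δ ⇒ |w^2 − 36| < ε.
Factor: w^2 − 36 = (w − 6)(w + 6), so |w^2 − 36| = |w − 6|·|w + 6|.
Restrict δ ≤ 2. Then |w − 6| < 2 gives |w| < 8, so by the triangle inequality |w + 6| ≤ 8 + 6 = 14.
Hence |w^2 − 36| ≤ 14|w − 6|, which is < ε once |w − 6| < ε/14.
Take δ = min(2, ε/14). If 0 < |w − 6| < δ then both bounds hold and |w^2 − 36| ≤ 14|w − 6| < 14·(ε/14) = ε.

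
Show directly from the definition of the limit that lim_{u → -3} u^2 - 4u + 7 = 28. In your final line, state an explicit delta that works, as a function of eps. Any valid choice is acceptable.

delta = min(2, eps/12)

Fix eps > 0. We want delta > 0 such that 0 < |u + 3| < delta implies |(u^2 - 4u + 7) − 28| < eps.
(u^2 - 4u + 7) − 28 = u^2 - 4u - 21 = (u + 3)(u - 7).
So |(u^2 - 4u + 7) − 28| = |u + 3|·|u - 7|.
Require delta ≤ 2. Then |u + 3| < 2 gives |u| < 5, and by the triangle inequality |u - 7| ≤ 5 + 7 = 12.
Hence |(u^2 - 4u + 7) − 28| ≤ 12|u + 3| < eps provided |u + 3| < eps/12.
Take delta = min(2, eps/12). Then 0 < |u + 3| < delta gives both |u + 3| < 2 and |u + 3| < eps/12, so |(u^2 - 4u + 7) − 28| < eps.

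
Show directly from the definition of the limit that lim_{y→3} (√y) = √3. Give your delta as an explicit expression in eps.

Let eps > 0. We want delta > 0 such that 0 < |y − 3| < delta implies |√y − √3| < eps.
Rationalise: √y − √3 = (y − 3)/(√y + √3), so |√y − √3| = |y − 3|/(√y + √3).
Restrict delta ≤ 3 so that |y − 3| < 3 forces y > 0, and then √y + √3 > √3.
Hence |√y − √3| < |y − 3|/√3, which is < eps once |y − 3| < √3·eps.
Take delta = min(3, √3·eps). If 0 < |y − 3| < delta then y > 0 and |√y − √3| < |y − 3|/√3 < eps.

delta = min(3, √3·eps)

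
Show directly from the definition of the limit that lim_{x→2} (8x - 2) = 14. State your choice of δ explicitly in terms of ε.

δ = ε/8

Let ε > 0 be given. We need δ > 0 so that 0 < |x − 2| < δ implies |(8x - 2) − 14| < ε.
Since (8x - 2) − 14 = 8(x − 2), we have |(8x - 2) − 14| = 8|x − 2|.
So 8|x − 2| < ε exactly when |x − 2| < ε/8.
Choosing δ = ε/8 gives |(8x - 2) − 14| = 8|x − 2| < ε whenever |x − 2| < δ.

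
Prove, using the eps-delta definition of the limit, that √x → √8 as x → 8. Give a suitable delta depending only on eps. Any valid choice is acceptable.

Suppose eps > 0. We want delta > 0 such that 0 < |x − 8| < delta implies |√x − √8| < eps.
Multiplying by the conjugate, |√x − √8| = |x − 8|/(√x + √8).
Restrict delta ≤ 8 so that |x − 8| < 8 forces x > 0, and then √x + √8 > √8.
Hence |√x − √8| < |x − 8|/√8, which is < eps once |x − 8| < √8·eps.
Take delta = min(8, √8·eps). If 0 < |x − 8| < delta then x > 0 and |√x − √8| < |x − 8|/√8 < eps.

delta = min(8, √8·eps)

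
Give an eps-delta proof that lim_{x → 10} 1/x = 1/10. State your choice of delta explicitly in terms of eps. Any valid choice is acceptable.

Fix eps > 0. We seek delta > 0 such that 0 < |x − 10| < delta implies |1/x − (1/10)| < eps.
|1/x − (1/10)| = |10 − x|/(10·|x|) = |x − 10|/(10|x|).
Require delta ≤ 5 so that |x| > 10 − 5 = 5, hence 10|x| > 50.
Then |1/x − (1/10)| < |x − 10|/50, which is < eps when |x − 10| < 50eps.
Take delta = min(5, 50eps). Then 0 < |x − 10| < delta gives both |x − 10| < 5 and |x − 10| < 50eps, so |1/x − (1/10)| < eps.

delta = min(5, 50eps)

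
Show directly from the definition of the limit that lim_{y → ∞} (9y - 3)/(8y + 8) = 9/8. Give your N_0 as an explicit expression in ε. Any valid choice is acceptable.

Fix ε > 0. We seek N_0 > 0 such that y > N_0 implies |(9y - 3)/(8y + 8) − (9/8)| < ε.
(9y - 3)/(8y + 8) − (9/8) = (8(9y - 3) − 9(8y + 8)) / (8(8y + 8)) = -96/(8(8y + 8)).
For y > 0 we have 8y + 8 > 8y, so |(9y - 3)/(8y + 8) − (9/8)| = 96/(8(8y + 8)) < 96/(8·8y) = (3/2)/y.
Thus |(9y - 3)/(8y + 8) − (9/8)| < ε whenever y > (3/2)/ε.
Take N_0 = (3/2)/ε. If y > N_0 then |(9y - 3)/(8y + 8) − (9/8)| < (3/2)/y < ε.

N_0 = (3/2)/ε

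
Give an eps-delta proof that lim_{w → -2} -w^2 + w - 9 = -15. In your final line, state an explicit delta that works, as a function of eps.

Suppose eps > 0. We want delta > 0 such that 0 < |w + 2| < delta implies |(-w^2 + w - 9) + 15| < eps.
(-w^2 + w - 9) + 15 = -w^2 + w + 6 = (w + 2)(-w + 3).
So |(-w^2 + w - 9) + 15| = |w + 2|·|-w + 3|.
Assume first that |w + 2| < 1, so |w| < 3. Then |-w + 3| ≤ 3 + 3 = 6.
Hence |(-w^2 + w - 9) + 15| ≤ 6|w + 2| < eps provided |w + 2| < eps/6.
Choosing delta = min(1, eps/6) ensures both conditions, hence |(-w^2 + w - 9) + 15| < eps.

delta = min(1, eps/6)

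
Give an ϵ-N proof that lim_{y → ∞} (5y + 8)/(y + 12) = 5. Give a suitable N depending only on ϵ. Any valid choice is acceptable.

N = 52/ϵ

Fix ϵ > 0. We seek N > 0 such that y > N implies |(5y + 8)/(y + 12) − 5| < ϵ.
(5y + 8)/(y + 12) − 5 = ((5y + 8) − 5(y + 12)) / ((y + 12)) = -52/((y + 12)).
For y > 0 we have y + 12 > y, so |(5y + 8)/(y + 12) − 5| = 52/((y + 12)) < 52/(y) = 52/y.
Thus |(5y + 8)/(y + 12) − 5| < ϵ whenever y > 52/ϵ.
Take N = 52/ϵ. If y > N then |(5y + 8)/(y + 12) − 5| < 52/y < ϵ.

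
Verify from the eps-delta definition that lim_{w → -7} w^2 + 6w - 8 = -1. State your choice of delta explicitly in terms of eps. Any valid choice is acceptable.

delta = min(1, eps/9)

Let eps > 0. We want delta > 0 such that 0 < |w + 7| < delta implies |(w^2 + 6w - 8) + 1| < eps.
(w^2 + 6w - 8) + 1 = w^2 + 6w - 7 = (w + 7)(w - 1).
So |(w^2 + 6w - 8) + 1| = |w + 7|·|w - 1|.
Require delta ≤ 1. Then |w + 7| < 1 gives |w| < 8, and by the triangle inequality |w - 1| ≤ 8 + 1 = 9.
Hence |(w^2 + 6w - 8) + 1| ≤ 9|w + 7| < eps provided |w + 7| < eps/9.
Choosing delta = min(1, eps/9) ensures both conditions, hence |(w^2 + 6w - 8) + 1| < eps.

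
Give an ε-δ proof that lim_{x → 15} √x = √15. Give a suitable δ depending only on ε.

δ = min(15, √15·ε)

Fix ε > 0. We want δ > 0 such that 0 < |x − 15| < δ implies |√x − √15| < ε.
Rationalise: √x − √15 = (x − 15)/(√x + √15), so |√x − √15| = |x − 15|/(√x + √15).
Restrict δ ≤ 15 so that |x − 15| < 15 forces x > 0, and then √x + √15 > √15.
Hence |√x − √15| < |x − 15|/√15, which is < ε once |x − 15| < √15·ε.
Take δ = min(15, √15·ε). If 0 < |x − 15| < δ then x > 0 and |√x − √15| < |x − 15|/√15 < ε.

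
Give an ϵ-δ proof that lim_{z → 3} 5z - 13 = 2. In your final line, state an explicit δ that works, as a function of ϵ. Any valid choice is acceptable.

Let ϵ > 0. We need δ > 0 so that 0 < |z − 3| < δ implies |(5z - 13) − 2| < ϵ.
|(5z - 13) − 2| = |5z - 15| = 5|z − 3|.
So 5|z − 3| < ϵ exactly when |z − 3| < ϵ/5.
Take δ = ϵ/5. If 0 < |z − 3| < δ then |(5z - 13) − 2| = 5|z − 3| < 5·(ϵ/5) = ϵ.

δ = ϵ/5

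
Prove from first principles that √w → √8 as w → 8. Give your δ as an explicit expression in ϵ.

δ = min(8, √8·ϵ)

Fix ϵ > 0. We want δ > 0 such that 0 < |w − 8| < δ implies |√w − √8| < ϵ.
Rationalise: √w − √8 = (w − 8)/(√w + √8), so |√w − √8| = |w − 8|/(√w + √8).
Restrict δ ≤ 8 so that |w − 8| < 8 forces w > 0, and then √w + √8 > √8.
Hence |√w − √8| < |w − 8|/√8, which is < ϵ once |w − 8| < √8·ϵ.
Take δ = min(8, √8·ϵ). If 0 < |w − 8| < δ then w > 0 and |√w − √8| < |w − 8|/√8 < ϵ.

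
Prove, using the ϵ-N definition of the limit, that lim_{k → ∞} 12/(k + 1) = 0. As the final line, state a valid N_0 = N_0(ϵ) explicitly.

N_0 = 12/ϵ

Let ϵ > 0 be given. For k ≥ 1, |12/(k + 1) − 0| = 12/(k + 1) ≤ 12/k.
We need 12/k < ϵ, i.e. k > 12/ϵ.
Take N_0 = 12/ϵ. If k > N_0 then |12/(k + 1)| ≤ 12/k < ϵ.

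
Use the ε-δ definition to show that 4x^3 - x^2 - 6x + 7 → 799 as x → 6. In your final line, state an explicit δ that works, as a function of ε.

Suppose ε > 0. We want δ > 0 such that 0 < |x − 6| < δ implies |(4x^3 - x^2 - 6x + 7) − 799| < ε.
(4x^3 - x^2 - 6x + 7) − 799 = 4x^3 - x^2 - 6x - 792 = (x − 6)(4x^2 + 23x + 132).
So |(4x^3 - x^2 - 6x + 7) − 799| = |x − 6|·|4x^2 + 23x + 132|.
Assume first that |x − 6| < 1, so |x| < 7. Then |4x^2 + 23x + 132| ≤ 4·7^2 + 23·7 + 132 = 489.
Hence |(4x^3 - x^2 - 6x + 7) − 799| ≤ 489|x − 6| < ε provided |x − 6| < ε/489.
Take δ = min(1, ε/489). Then 0 < |x − 6| < δ gives both |x − 6| < 1 and |x − 6| < ε/489, so |(4x^3 - x^2 - 6x + 7) − 799| < ε.

δ = min(1, ε/489)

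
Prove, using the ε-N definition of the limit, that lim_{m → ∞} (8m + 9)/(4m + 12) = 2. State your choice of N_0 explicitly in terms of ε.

N_0 = (15/4)/ε

Let ε > 0 be given. For m ≥ 1, |(8m + 9)/(4m + 12) − 2| = |-60|/(4(4m + 12)) = 60/(4(4m + 12)).
Since 4m + 12 ≥ 4m for m ≥ 1, this is ≤ 60/(4·4m) = (15/4)/m.
So |(8m + 9)/(4m + 12) − 2| < ε whenever m > (15/4)/ε.
Take N_0 = (15/4)/ε. If m > N_0 then |(8m + 9)/(4m + 12) − 2| ≤ (15/4)/m < ε.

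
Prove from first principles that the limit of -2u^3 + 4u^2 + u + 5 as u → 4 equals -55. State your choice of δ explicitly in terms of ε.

δ = min(2, ε/111)

Let ε > 0. We want δ > 0 such that 0 < |u − 4| < δ implies |(-2u^3 + 4u^2 + u + 5) + 55| < ε.
(-2u^3 + 4u^2 + u + 5) + 55 = -2u^3 + 4u^2 + u + 60 = (u − 4)(-2u^2 - 4u - 15).
So |(-2u^3 + 4u^2 + u + 5) + 55| = |u − 4|·|-2u^2 - 4u - 15|.
Require δ ≤ 2. Then |u − 4| < 2 gives |u| < 6, and by the triangle inequality |-2u^2 - 4u - 15| ≤ 2·6^2 + 4·6 + 15 = 111.
Hence |(-2u^3 + 4u^2 + u + 5) + 55| ≤ 111|u − 4| < ε provided |u − 4| < ε/111.
Take δ = min(2, ε/111). Then 0 < |u − 4| < δ gives both |u − 4| < 2 and |u − 4| < ε/111, so |(-2u^3 + 4u^2 + u + 5) + 55| < ε.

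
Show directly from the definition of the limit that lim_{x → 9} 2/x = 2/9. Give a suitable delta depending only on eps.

Fix eps > 0. We seek delta > 0 such that 0 < |x − 9| < delta implies |2/x − (2/9)| < eps.
|2/x − (2/9)| = 2·|9 − x|/(9·|x|) = 2|x − 9|/(9|x|).
Require delta ≤ 9/2 so that |x| > 9 − 9/2 = 9/2, hence 9|x| > 81/2.
Then |2/x − (2/9)| < 2|x − 9|/(81/2), which is < eps when |x − 9| < (81/4)eps.
Take delta = min(9/2, (81/4)eps). Then 0 < |x − 9| < delta gives both |x − 9| < 9/2 and |x − 9| < (81/4)eps, so |2/x − (2/9)| < eps.

delta = min(9/2, (81/4)eps)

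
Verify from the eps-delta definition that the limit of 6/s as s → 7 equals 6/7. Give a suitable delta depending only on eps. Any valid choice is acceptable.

Fix eps > 0. We seek delta > 0 such that 0 < |s − 7| < delta implies |6/s − (6/7)| < eps.
|6/s − (6/7)| = 6·|7 − s|/(7·|s|) = 6|s − 7|/(7|s|).
Require delta ≤ 7/2 so that |s| > 7 − 7/2 = 7/2, hence 7|s| > 49/2.
Then |6/s − (6/7)| < 6|s − 7|/(49/2), which is < eps when |s − 7| < (49/12)eps.
Take delta = min(7/2, (49/12)eps). Then 0 < |s − 7| < delta gives both |s − 7| < 7/2 and |s − 7| < (49/12)eps, so |6/s − (6/7)| < eps.

delta = min(7/2, (49/12)eps)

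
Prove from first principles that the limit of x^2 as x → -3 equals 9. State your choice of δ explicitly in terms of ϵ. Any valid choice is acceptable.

δ = min(2, ϵ/8)

Let ϵ > 0 be given. We seek δ > 0 with 0 < |x + 3| < δ ⇒ |x^2 − 9| < ϵ.
Factor: x^2 − 9 = (x + 3)(x - 3), so |x^2 − 9| = |x + 3|·|x - 3|.
Impose δ ≤ 2 so that |x| < 5; then |x - 3| ≤ 8.
Hence |x^2 − 9| ≤ 8|x + 3|, which is < ϵ once |x + 3| < ϵ/8.
Take δ = min(2, ϵ/8). If 0 < |x + 3| < δ then both bounds hold and |x^2 − 9| ≤ 8|x + 3| < 8·(ϵ/8) = ϵ.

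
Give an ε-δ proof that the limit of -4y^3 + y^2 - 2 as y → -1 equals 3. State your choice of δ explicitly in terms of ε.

δ = min(1, ε/31)

Let ε > 0 be given. We want δ > 0 such that 0 < |y + 1| < δ implies |(-4y^3 + y^2 - 2) − 3| < ε.
(-4y^3 + y^2 - 2) − 3 = -4y^3 + y^2 - 5 = (y + 1)(-4y^2 + 5y - 5).
So |(-4y^3 + y^2 - 2) − 3| = |y + 1|·|-4y^2 + 5y - 5|.
Require δ ≤ 1. Then |y + 1| < 1 gives |y| < 2, and by the triangle inequality |-4y^2 + 5y - 5| ≤ 4·2^2 + 5·2 + 5 = 31.
Hence |(-4y^3 + y^2 - 2) − 3| ≤ 31|y + 1| < ε provided |y + 1| < ε/31.
Take δ = min(1, ε/31). Then 0 < |y + 1| < δ gives both |y + 1| < 1 and |y + 1| < ε/31, so |(-4y^3 + y^2 - 2) − 3| < ε.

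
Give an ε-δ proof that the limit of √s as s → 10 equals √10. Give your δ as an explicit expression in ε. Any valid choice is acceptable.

Fix ε > 0. We want δ > 0 such that 0 < |s − 10| < δ implies |√s − √10| < ε.
Rationalise: √s − √10 = (s − 10)/(√s + √10), so |√s − √10| = |s − 10|/(√s + √10).
Restrict δ ≤ 10 so that |s − 10| < 10 forces s > 0, and then √s + √10 > √10.
Hence |√s − √10| < |s − 10|/√10, which is < ε once |s − 10| < √10·ε.
Take δ = min(10, √10·ε). If 0 < |s − 10| < δ then s > 0 and |√s − √10| < |s − 10|/√10 < ε.

δ = min(10, √10·ε)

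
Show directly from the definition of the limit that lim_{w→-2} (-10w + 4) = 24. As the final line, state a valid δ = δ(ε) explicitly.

δ = ε/10

Fix ε > 0. We need δ > 0 so that 0 < |w + 2| < δ implies |(-10w + 4) − 24| < ε.
Since (-10w + 4) − 24 = -10(w + 2), we have |(-10w + 4) − 24| = 10|w + 2|.
So 10|w + 2| < ε exactly when |w + 2| < ε/10.
Choosing δ = ε/10 gives |(-10w + 4) − 24| = 10|w + 2| < ε whenever |w + 2| < δ.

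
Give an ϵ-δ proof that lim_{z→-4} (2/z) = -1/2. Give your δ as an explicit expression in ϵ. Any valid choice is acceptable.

Let ϵ > 0. We seek δ > 0 such that 0 < |z + 4| < δ implies |2/z + 1/2| < ϵ.
|2/z + 1/2| = 2·|-4 − z|/(4·|z|) = 2|z + 4|/(4|z|).
Require δ ≤ 2 so that |z| > 4 − 2 = 2, hence 4|z| > 8.
Then |2/z + 1/2| < 2|z + 4|/8, which is < ϵ when |z + 4| < 4ϵ.
Take δ = min(2, 4ϵ). Then 0 < |z + 4| < δ gives both |z + 4| < 2 and |z + 4| < 4ϵ, so |2/z + 1/2| < ϵ.

δ = min(2, 4ϵ)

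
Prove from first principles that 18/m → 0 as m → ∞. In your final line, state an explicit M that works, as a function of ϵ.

M = 18/ϵ

Fix ϵ > 0. For m ≥ 1, |18/m − 0| = 18/(m) ≤ 18/m.
We need 18/m < ϵ, i.e. m > 18/ϵ.
Take M = 18/ϵ. If m > M then |18/m| ≤ 18/m < ϵ.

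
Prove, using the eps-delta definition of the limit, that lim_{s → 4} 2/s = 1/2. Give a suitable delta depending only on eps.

delta = min(2, 4eps)

Let eps > 0 be given. We seek delta > 0 such that 0 < |s − 4| < delta implies |2/s − (1/2)| < eps.
|2/s − (1/2)| = 2·|4 − s|/(4·|s|) = 2|s − 4|/(4|s|).
Require delta ≤ 2 so that |s| > 4 − 2 = 2, hence 4|s| > 8.
Then |2/s − (1/2)| < 2|s − 4|/8, which is < eps when |s − 4| < 4eps.
Take delta = min(2, 4eps). Then 0 < |s − 4| < delta gives both |s − 4| < 2 and |s − 4| < 4eps, so |2/s − (1/2)| < eps.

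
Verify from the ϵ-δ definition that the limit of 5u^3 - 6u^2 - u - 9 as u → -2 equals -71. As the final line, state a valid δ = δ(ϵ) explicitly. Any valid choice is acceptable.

δ = min(1, ϵ/124)

Fix ϵ > 0. We want δ > 0 such that 0 < |u + 2| < δ implies |(5u^3 - 6u^2 - u - 9) + 71| < ϵ.
(5u^3 - 6u^2 - u - 9) + 71 = 5u^3 - 6u^2 - u + 62 = (u + 2)(5u^2 - 16u + 31).
So |(5u^3 - 6u^2 - u - 9) + 71| = |u + 2|·|5u^2 - 16u + 31|.
Require δ ≤ 1. Then |u + 2| < 1 gives |u| < 3, and by the triangle inequality |5u^2 - 16u + 31| ≤ 5·3^2 + 16·3 + 31 = 124.
Hence |(5u^3 - 6u^2 - u - 9) + 71| ≤ 124|u + 2| < ϵ provided |u + 2| < ϵ/124.
Choosing δ = min(1, ϵ/124) ensures both conditions, hence |(5u^3 - 6u^2 - u - 9) + 71| < ϵ.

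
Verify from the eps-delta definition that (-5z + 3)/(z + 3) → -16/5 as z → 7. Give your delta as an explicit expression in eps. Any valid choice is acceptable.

delta = min(5, (25/9)eps)

Let eps > 0 be given. We want delta > 0 with 0 < |z − 7| < delta ⇒ |(-5z + 3)/(z + 3) + 16/5| < eps.
Combining over a common denominator, (-5z + 3)/(z + 3) + 16/5 = [(-5z + 3)·10 − (-32)·(z + 3)] / [10·(z + 3)] = -18(z − 7) / (10(z + 3)).
So |(-5z + 3)/(z + 3) + 16/5| = 18|z − 7| / (10·|z + 3|).
Restrict delta ≤ 5. Then |z − 7| < 5 gives |z + 3| = |(z − 7) + 10| ≥ 10 − 5 = 5.
Hence |(-5z + 3)/(z + 3) + 16/5| < 18|z − 7|/(10·5) = (9/25)|z − 7|, which is < eps once |z − 7| < (25/9)eps.
Take delta = min(5, (25/9)eps). Then 0 < |z − 7| < delta forces both bounds, so |(-5z + 3)/(z + 3) + 16/5| < eps.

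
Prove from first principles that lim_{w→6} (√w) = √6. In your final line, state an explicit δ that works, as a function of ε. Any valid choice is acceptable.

Suppose ε > 0. We want δ > 0 such that 0 < |w − 6| < δ implies |√w − √6| < ε.
Multiplying by the conjugate, |√w − √6| = |w − 6|/(√w + √6).
Restrict δ ≤ 6 so that |w − 6| < 6 forces w > 0, and then √w + √6 > √6.
Hence |√w − √6| < |w − 6|/√6, which is < ε once |w − 6| < √6·ε.
Take δ = min(6, √6·ε). If 0 < |w − 6| < δ then w > 0 and |√w − √6| < |w − 6|/√6 < ε.

δ = min(6, √6·ε)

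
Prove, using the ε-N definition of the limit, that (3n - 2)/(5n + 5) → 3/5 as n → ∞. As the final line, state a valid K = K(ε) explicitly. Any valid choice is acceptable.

Suppose ε > 0. For n ≥ 1, |(3n - 2)/(5n + 5) − (3/5)| = |-25|/(5(5n + 5)) = 25/(5(5n + 5)).
Since 5n + 5 ≥ 5n for n ≥ 1, this is ≤ 25/(5·5n) = 1/n.
So |(3n - 2)/(5n + 5) − (3/5)| < ε whenever n > 1/ε.
Take K = 1/ε. If n > K then |(3n - 2)/(5n + 5) − (3/5)| ≤ 1/n < ε.

K = 1/ε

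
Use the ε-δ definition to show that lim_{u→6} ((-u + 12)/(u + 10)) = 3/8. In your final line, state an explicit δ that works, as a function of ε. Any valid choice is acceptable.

δ = min(8, (64/11)ε)

Fix ε > 0. We want δ > 0 with 0 < |u − 6| < δ ⇒ |(-u + 12)/(u + 10) − (3/8)| < ε.
Combining over a common denominator, (-u + 12)/(u + 10) − (3/8) = [(-u + 12)·16 − 6·(u + 10)] / [16·(u + 10)] = -22(u − 6) / (16(u + 10)).
So |(-u + 12)/(u + 10) − (3/8)| = 22|u − 6| / (16·|u + 10|).
Require δ ≤ 8, so |u + 10| ≥ |16| − |u − 6| > 16 − 8 = 8.
Hence |(-u + 12)/(u + 10) − (3/8)| < 22|u − 6|/(16·8) = (11/64)|u − 6|, which is < ε once |u − 6| < (64/11)ε.
Take δ = min(8, (64/11)ε). Then 0 < |u − 6| < δ forces both bounds, so |(-u + 12)/(u + 10) − (3/8)| < ε.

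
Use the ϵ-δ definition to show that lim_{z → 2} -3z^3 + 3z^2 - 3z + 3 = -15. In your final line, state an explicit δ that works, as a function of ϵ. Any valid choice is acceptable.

Fix ϵ > 0. We want δ > 0 such that 0 < |z − 2| < δ implies |(-3z^3 + 3z^2 - 3z + 3) + 15| < ϵ.
(-3z^3 + 3z^2 - 3z + 3) + 15 = -3z^3 + 3z^2 - 3z + 18 = (z − 2)(-3z^2 - 3z - 9).
So |(-3z^3 + 3z^2 - 3z + 3) + 15| = |z − 2|·|-3z^2 - 3z - 9|.
Require δ ≤ 2. Then |z − 2| < 2 gives |z| < 4, and by the triangle inequality |-3z^2 - 3z - 9| ≤ 3·4^2 + 3·4 + 9 = 69.
Hence |(-3z^3 + 3z^2 - 3z + 3) + 15| ≤ 69|z − 2| < ϵ provided |z − 2| < ϵ/69.
Take δ = min(2, ϵ/69). Then 0 < |z − 2| < δ gives both |z − 2| < 2 and |z − 2| < ϵ/69, so |(-3z^3 + 3z^2 - 3z + 3) + 15| < ϵ.

δ = min(2, ϵ/69)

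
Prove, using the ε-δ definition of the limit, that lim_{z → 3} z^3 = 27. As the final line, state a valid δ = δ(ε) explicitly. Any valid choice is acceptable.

δ = min(1, ε/37)

Suppose ε > 0. We seek δ > 0 with 0 < |z − 3| < δ ⇒ |z^3 − 27| < ε.
Factor: z^3 − 27 = (z − 3)(z^2 + 3z + 9), so |z^3 − 27| = |z − 3|·|z^2 + 3z + 9|.
Restrict δ ≤ 1. Then |z − 3| < 1 gives |z| < 4, so by the triangle inequality |z^2 + 3z + 9| ≤ 4^2 + 3·4 + 9 = 37.
Hence |z^3 − 27| ≤ 37|z − 3|, which is < ε once |z − 3| < ε/37.
Take δ = min(1, ε/37). If 0 < |z − 3| < δ then both bounds hold and |z^3 − 27| ≤ 37|z − 3| < 37·(ε/37) = ε.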